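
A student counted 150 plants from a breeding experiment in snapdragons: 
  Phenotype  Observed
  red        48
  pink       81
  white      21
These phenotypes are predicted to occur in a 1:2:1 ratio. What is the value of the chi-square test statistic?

10.680

Expected counts for N = 150 under a 1:2:1 ratio (total parts = 4):
  red: 150 × 1/4 = 37.5
  pink: 150 × 2/4 = 75
  white: 150 × 1/4 = 37.5
χ² = Σ (O − E)² / E
  red: (48 − 37.5)² / 37.5 = 2.9400
  pink: (81 − 75)² / 75 = 0.4800
  white: (21 − 37.5)² / 37.5 = 7.2600
χ² = 2.9400 + 0.4800 + 7.2600 = 10.680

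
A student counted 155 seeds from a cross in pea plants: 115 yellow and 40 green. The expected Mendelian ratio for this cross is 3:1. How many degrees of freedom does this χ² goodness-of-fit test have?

A goodness-of-fit test with 2 phenotype classes has df = 2 − 1 = 1.

1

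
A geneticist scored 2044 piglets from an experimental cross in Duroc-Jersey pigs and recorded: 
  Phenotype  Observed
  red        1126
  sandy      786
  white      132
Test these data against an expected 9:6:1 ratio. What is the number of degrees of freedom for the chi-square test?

A goodness-of-fit test with 3 phenotype classes has df = 3 − 1 = 2.

2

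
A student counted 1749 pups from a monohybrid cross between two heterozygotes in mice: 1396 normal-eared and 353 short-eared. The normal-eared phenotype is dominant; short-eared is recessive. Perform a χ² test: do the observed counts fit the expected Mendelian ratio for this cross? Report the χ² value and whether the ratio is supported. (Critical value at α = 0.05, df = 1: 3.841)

For a monohybrid cross between heterozygotes with complete dominance, the expected phenotypic ratio is 3:1.
Total ratio parts = 4. Expected numbers out of 1749:
  normal-eared: 1749 × 3/4 = 1311.75
  short-eared: 1749 × 1/4 = 437.25
χ² = Σ (O − E)² / E
  normal-eared: (1396 − 1311.75)² / 1311.75 = 5.4111
  short-eared: (353 − 437.25)² / 437.25 = 16.2334
χ² = 5.4111 + 16.2334 = 21.6445 ≈ 21.645
Degrees of freedom = 2 − 1 = 1; critical value at α = 0.05 is 3.841.
Since 21.645 > 3.841, we reject the null hypothesis — the data do not fit the 3:1 ratio.

21.645; not consistent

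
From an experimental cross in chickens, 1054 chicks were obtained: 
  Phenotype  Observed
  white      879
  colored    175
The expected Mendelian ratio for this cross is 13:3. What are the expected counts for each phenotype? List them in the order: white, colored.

Under the 13:3 hypothesis (Σ ratio = 16, N = 1054):
  white: 1054 × 13/16 = 856.375
  colored: 1054 × 3/16 = 197.625

856.375, 197.625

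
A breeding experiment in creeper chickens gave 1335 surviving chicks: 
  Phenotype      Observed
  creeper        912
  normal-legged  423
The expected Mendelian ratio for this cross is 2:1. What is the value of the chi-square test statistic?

1.631

The 2:1 ratio has 3 parts, so with N = 1335 the expected counts are:
  creeper: 1335 × 2/3 = 890
  normal-legged: 1335 × 1/3 = 445
χ² = Σ (O − E)² / E
  creeper: (912 − 890)² / 890 = 0.5438
  normal-legged: (423 − 445)² / 445 = 1.0876
χ² = 0.5438 + 1.0876 = 1.6314 ≈ 1.631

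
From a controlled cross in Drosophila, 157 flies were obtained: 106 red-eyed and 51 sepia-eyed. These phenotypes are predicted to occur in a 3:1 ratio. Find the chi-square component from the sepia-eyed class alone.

3.518

Total ratio parts = 4. Expected numbers out of 157:
  red-eyed: 157 × 3/4 = 117.75
  sepia-eyed: 157 × 1/4 = 39.25
Contribution of sepia-eyed: (51 − 39.25)² / 39.25 = 3.5175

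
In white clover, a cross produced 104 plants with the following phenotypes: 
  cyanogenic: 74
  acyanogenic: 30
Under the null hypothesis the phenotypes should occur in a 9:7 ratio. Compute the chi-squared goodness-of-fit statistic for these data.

9.387

Expected counts for N = 104 under a 9:7 ratio (total parts = 16):
  cyanogenic: 104 × 9/16 = 58.5
  acyanogenic: 104 × 7/16 = 45.5
χ² = Σ (O − E)² / E
  cyanogenic: (74 − 58.5)² / 58.5 = 4.1068
  acyanogenic: (30 − 45.5)² / 45.5 = 5.2802
χ² = 4.1068 + 5.2802 = 9.387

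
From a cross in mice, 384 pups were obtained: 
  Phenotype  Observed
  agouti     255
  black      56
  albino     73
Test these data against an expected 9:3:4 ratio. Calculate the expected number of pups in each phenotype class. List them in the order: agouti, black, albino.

Under the 9:3:4 hypothesis (Σ ratio = 16, N = 384):
  agouti: 384 × 9/16 = 216
  black: 384 × 3/16 = 72
  albino: 384 × 4/16 = 96

216, 72, 96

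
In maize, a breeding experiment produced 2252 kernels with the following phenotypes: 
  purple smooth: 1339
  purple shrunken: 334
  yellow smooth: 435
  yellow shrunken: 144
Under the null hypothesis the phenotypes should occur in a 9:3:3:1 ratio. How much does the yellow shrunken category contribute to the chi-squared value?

0.075

The 9:3:3:1 ratio has 16 parts, so with N = 2252 the expected counts are:
  purple smooth: 2252 × 9/16 = 1266.75
  purple shrunken: 2252 × 3/16 = 422.25
  yellow smooth: 2252 × 3/16 = 422.25
  yellow shrunken: 2252 × 1/16 = 140.75
Contribution of yellow shrunken: (144 − 140.75)² / 140.75 = 0.0750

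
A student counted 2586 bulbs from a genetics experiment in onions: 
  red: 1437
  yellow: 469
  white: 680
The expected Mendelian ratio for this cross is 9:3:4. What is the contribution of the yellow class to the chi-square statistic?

Total ratio parts = 16. Expected numbers out of 2586:
  red: 2586 × 9/16 = 1454.625
  yellow: 2586 × 3/16 = 484.875
  white: 2586 × 4/16 = 646.5
Contribution of yellow: (469 − 484.875)² / 484.875 = 0.5198

0.520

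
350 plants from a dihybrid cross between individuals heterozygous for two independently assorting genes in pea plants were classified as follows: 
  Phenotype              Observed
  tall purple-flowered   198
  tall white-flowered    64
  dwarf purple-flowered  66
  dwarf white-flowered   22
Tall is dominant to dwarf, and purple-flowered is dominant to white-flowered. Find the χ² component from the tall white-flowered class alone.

A dihybrid F₂ with independent assortment and complete dominance at both loci gives a 9:3:3:1 phenotypic ratio.
Total ratio parts = 16. Expected numbers out of 350:
  tall purple-flowered: 350 × 9/16 = 196.875
  tall white-flowered: 350 × 3/16 = 65.625
  dwarf purple-flowered: 350 × 3/16 = 65.625
  dwarf white-flowered: 350 × 1/16 = 21.875
Contribution of tall white-flowered: (64 − 65.625)² / 65.625 = 0.0402

0.040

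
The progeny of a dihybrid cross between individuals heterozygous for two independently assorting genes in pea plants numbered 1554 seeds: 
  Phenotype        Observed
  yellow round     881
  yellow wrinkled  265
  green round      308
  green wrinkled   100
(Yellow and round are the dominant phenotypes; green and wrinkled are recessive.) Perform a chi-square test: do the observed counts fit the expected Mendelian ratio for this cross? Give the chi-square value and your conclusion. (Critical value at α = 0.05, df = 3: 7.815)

3.475; consistent

A dihybrid F₂ with independent assortment and complete dominance at both loci gives a 9:3:3:1 phenotypic ratio.
Expected counts for N = 1554 under a 9:3:3:1 ratio (total parts = 16):
  yellow round: 1554 × 9/16 = 874.125
  yellow wrinkled: 1554 × 3/16 = 291.375
  green round: 1554 × 3/16 = 291.375
  green wrinkled: 1554 × 1/16 = 97.125
χ² = Σ (O − E)² / E
  yellow round: (881 − 874.125)² / 874.125 = 0.0541
  yellow wrinkled: (265 − 291.375)² / 291.375 = 2.3874
  green round: (308 − 291.375)² / 291.375 = 0.9486
  green wrinkled: (100 − 97.125)² / 97.125 = 0.0851
χ² = 0.0541 + 2.3874 + 0.9486 + 0.0851 = 3.4752 ≈ 3.475
Degrees of freedom = 4 − 1 = 3; critical value at α = 0.05 is 7.815.
Since 3.475 < 7.815, we fail to reject the null hypothesis — the data are consistent with the 9:3:3:1 ratio.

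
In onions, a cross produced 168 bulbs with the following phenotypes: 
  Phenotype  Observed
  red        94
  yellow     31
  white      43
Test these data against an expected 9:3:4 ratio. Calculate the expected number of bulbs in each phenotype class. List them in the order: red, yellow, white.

94.5, 31.5, 42

Under the 9:3:4 hypothesis (Σ ratio = 16, N = 168):
  red: 168 × 9/16 = 94.5
  yellow: 168 × 3/16 = 31.5
  white: 168 × 4/16 = 42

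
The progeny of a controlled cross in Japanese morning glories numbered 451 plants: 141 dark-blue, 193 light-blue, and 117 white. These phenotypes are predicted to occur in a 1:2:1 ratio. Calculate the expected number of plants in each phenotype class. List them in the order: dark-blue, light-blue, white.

Total ratio parts = 4. Expected numbers out of 451:
  dark-blue: 451 × 1/4 = 112.75
  light-blue: 451 × 2/4 = 225.5
  white: 451 × 1/4 = 112.75

112.75, 225.5, 112.75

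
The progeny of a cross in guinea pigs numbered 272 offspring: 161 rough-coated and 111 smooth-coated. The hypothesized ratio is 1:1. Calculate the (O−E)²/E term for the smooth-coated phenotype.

4.596

The 1:1 ratio has 2 parts, so with N = 272 the expected counts are:
  rough-coated: 272 × 1/2 = 136
  smooth-coated: 272 × 1/2 = 136
Contribution of smooth-coated: (111 − 136)² / 136 = 4.5956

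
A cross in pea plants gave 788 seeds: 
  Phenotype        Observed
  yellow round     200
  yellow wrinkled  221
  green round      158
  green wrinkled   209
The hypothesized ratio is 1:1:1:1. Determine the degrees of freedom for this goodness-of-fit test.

A goodness-of-fit test with 4 phenotype classes has df = 4 − 1 = 3.

3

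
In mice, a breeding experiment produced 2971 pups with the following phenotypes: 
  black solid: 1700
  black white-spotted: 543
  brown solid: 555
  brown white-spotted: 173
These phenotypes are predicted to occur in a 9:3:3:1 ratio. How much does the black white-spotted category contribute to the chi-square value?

The 9:3:3:1 ratio has 16 parts, so with N = 2971 the expected counts are:
  black solid: 2971 × 9/16 = 1671.1875
  black white-spotted: 2971 × 3/16 = 557.0625
  brown solid: 2971 × 3/16 = 557.0625
  brown white-spotted: 2971 × 1/16 = 185.6875
Contribution of black white-spotted: (543 − 557.0625)² / 557.0625 = 0.3550

0.355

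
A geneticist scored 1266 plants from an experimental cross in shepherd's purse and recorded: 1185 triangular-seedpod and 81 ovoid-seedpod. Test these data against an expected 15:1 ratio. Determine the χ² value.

The 15:1 ratio has 16 parts, so with N = 1266 the expected counts are:
  triangular-seedpod: 1266 × 15/16 = 1186.875
  ovoid-seedpod: 1266 × 1/16 = 79.125
χ² = Σ (O − E)² / E
  triangular-seedpod: (1185 − 1186.875)² / 1186.875 = 0.0030
  ovoid-seedpod: (81 − 79.125)² / 79.125 = 0.0444
χ² = 0.0030 + 0.0444 = 0.0474 ≈ 0.047

0.047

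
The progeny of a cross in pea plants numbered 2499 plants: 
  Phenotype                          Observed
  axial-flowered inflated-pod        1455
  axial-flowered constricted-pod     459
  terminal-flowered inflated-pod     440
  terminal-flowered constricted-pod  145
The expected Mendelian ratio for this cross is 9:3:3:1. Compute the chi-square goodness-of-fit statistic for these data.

4.468

Expected counts for N = 2499 under a 9:3:3:1 ratio (total parts = 16):
  axial-flowered inflated-pod: 2499 × 9/16 = 1405.6875
  axial-flowered constricted-pod: 2499 × 3/16 = 468.5625
  terminal-flowered inflated-pod: 2499 × 3/16 = 468.5625
  terminal-flowered constricted-pod: 2499 × 1/16 = 156.1875
χ² = Σ (O − E)² / E
  axial-flowered inflated-pod: (1455 − 1405.6875)² / 1405.6875 = 1.7299
  axial-flowered constricted-pod: (459 − 468.5625)² / 468.5625 = 0.1952
  terminal-flowered inflated-pod: (440 − 468.5625)² / 468.5625 = 1.7411
  terminal-flowered constricted-pod: (145 − 156.1875)² / 156.1875 = 0.8013
χ² = 1.7299 + 0.1952 + 1.7411 + 0.8013 = 4.4675 ≈ 4.468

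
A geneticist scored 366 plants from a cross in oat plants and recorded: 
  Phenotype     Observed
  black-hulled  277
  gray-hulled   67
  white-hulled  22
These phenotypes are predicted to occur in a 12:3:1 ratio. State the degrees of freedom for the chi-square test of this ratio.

2

A goodness-of-fit test with 3 phenotype classes has df = 3 − 1 = 2.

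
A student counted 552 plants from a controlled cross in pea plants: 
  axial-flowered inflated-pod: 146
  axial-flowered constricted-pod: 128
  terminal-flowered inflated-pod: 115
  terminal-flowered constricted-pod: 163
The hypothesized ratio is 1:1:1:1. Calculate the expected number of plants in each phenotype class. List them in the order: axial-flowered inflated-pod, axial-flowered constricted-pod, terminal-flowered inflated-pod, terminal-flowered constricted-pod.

Total ratio parts = 4. Expected numbers out of 552:
  axial-flowered inflated-pod: 552 × 1/4 = 138
  axial-flowered constricted-pod: 552 × 1/4 = 138
  terminal-flowered inflated-pod: 552 × 1/4 = 138
  terminal-flowered constricted-pod: 552 × 1/4 = 138

138, 138, 138, 138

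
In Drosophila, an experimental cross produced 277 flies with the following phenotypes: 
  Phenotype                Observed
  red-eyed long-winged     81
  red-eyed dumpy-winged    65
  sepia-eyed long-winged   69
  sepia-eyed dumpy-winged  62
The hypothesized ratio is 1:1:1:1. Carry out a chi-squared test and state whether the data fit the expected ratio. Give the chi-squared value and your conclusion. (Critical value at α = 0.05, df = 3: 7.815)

Expected counts for N = 277 under a 1:1:1:1 ratio (total parts = 4):
  red-eyed long-winged: 277 × 1/4 = 69.25
  red-eyed dumpy-winged: 277 × 1/4 = 69.25
  sepia-eyed long-winged: 277 × 1/4 = 69.25
  sepia-eyed dumpy-winged: 277 × 1/4 = 69.25
χ² = Σ (O − E)² / E
  red-eyed long-winged: (81 − 69.25)² / 69.25 = 1.9937
  red-eyed dumpy-winged: (65 − 69.25)² / 69.25 = 0.2608
  sepia-eyed long-winged: (69 − 69.25)² / 69.25 = 0.0009
  sepia-eyed dumpy-winged: (62 − 69.25)² / 69.25 = 0.7590
χ² = 1.9937 + 0.2608 + 0.0009 + 0.7590 = 3.0144 ≈ 3.014
Degrees of freedom = 4 − 1 = 3; critical value at α = 0.05 is 7.815.
Since 3.014 < 7.815, we fail to reject the null hypothesis — the data are consistent with the 1:1:1:1 ratio.

3.014; consistent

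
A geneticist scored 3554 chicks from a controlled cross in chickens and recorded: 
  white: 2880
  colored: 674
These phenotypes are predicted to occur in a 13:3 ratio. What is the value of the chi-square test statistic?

Under the 13:3 hypothesis (Σ ratio = 16, N = 3554):
  white: 3554 × 13/16 = 2887.625
  colored: 3554 × 3/16 = 666.375
χ² = Σ (O − E)² / E
  white: (2880 − 2887.625)² / 2887.625 = 0.0201
  colored: (674 − 666.375)² / 666.375 = 0.0872
χ² = 0.0201 + 0.0872 = 0.1073 ≈ 0.107

0.107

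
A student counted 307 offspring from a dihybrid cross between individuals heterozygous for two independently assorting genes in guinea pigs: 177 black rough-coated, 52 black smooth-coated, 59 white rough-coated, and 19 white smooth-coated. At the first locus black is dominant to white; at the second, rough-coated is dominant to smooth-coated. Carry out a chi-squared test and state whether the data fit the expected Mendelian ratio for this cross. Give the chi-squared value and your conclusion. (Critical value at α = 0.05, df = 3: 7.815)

A dihybrid F₂ with independent assortment and complete dominance at both loci gives a 9:3:3:1 phenotypic ratio.
The 9:3:3:1 ratio has 16 parts, so with N = 307 the expected counts are:
  black rough-coated: 307 × 9/16 = 172.6875
  black smooth-coated: 307 × 3/16 = 57.5625
  white rough-coated: 307 × 3/16 = 57.5625
  white smooth-coated: 307 × 1/16 = 19.1875
χ² = Σ (O − E)² / E
  black rough-coated: (177 − 172.6875)² / 172.6875 = 0.1077
  black smooth-coated: (52 − 57.5625)² / 57.5625 = 0.5375
  white rough-coated: (59 − 57.5625)² / 57.5625 = 0.0359
  white smooth-coated: (19 − 19.1875)² / 19.1875 = 0.0018
χ² = 0.1077 + 0.5375 + 0.0359 + 0.0018 = 0.6829 ≈ 0.683
Degrees of freedom = 4 − 1 = 3; critical value at α = 0.05 is 7.815.
Since 0.683 < 7.815, we fail to reject the null hypothesis — the data are consistent with the 9:3:3:1 ratio.

0.683; consistent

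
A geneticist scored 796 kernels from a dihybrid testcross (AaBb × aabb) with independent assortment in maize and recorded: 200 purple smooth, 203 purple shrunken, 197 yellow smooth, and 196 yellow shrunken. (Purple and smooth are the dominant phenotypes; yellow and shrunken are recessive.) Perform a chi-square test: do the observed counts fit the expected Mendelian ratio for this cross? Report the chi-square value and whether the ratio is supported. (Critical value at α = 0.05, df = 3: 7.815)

A dihybrid testcross with independent assortment gives a 1:1:1:1 ratio.
The 1:1:1:1 ratio has 4 parts, so with N = 796 the expected counts are:
  purple smooth: 796 × 1/4 = 199
  purple shrunken: 796 × 1/4 = 199
  yellow smooth: 796 × 1/4 = 199
  yellow shrunken: 796 × 1/4 = 199
χ² = Σ (O − E)² / E
  purple smooth: (200 − 199)² / 199 = 0.0050
  purple shrunken: (203 − 199)² / 199 = 0.0804
  yellow smooth: (197 − 199)² / 199 = 0.0201
  yellow shrunken: (196 − 199)² / 199 = 0.0452
χ² = 0.0050 + 0.0804 + 0.0201 + 0.0452 = 0.1507 ≈ 0.151
Degrees of freedom = 4 − 1 = 3; critical value at α = 0.05 is 7.815.
Since 0.151 < 7.815, we fail to reject the null hypothesis — the data are consistent with the 1:1:1:1 ratio.

0.151; consistent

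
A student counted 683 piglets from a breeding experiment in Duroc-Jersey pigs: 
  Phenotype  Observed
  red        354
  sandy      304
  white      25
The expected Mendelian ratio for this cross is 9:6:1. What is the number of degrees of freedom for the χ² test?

2

A goodness-of-fit test with 3 phenotype classes has df = 3 − 1 = 2.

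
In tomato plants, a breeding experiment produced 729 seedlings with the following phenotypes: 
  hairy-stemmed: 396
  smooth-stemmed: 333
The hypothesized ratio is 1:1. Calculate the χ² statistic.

5.444

The 1:1 ratio has 2 parts, so with N = 729 the expected counts are:
  hairy-stemmed: 729 × 1/2 = 364.5
  smooth-stemmed: 729 × 1/2 = 364.5
χ² = Σ (O − E)² / E
  hairy-stemmed: (396 − 364.5)² / 364.5 = 2.7222
  smooth-stemmed: (333 − 364.5)² / 364.5 = 2.7222
χ² = 2.7222 + 2.7222 = 5.4444 ≈ 5.444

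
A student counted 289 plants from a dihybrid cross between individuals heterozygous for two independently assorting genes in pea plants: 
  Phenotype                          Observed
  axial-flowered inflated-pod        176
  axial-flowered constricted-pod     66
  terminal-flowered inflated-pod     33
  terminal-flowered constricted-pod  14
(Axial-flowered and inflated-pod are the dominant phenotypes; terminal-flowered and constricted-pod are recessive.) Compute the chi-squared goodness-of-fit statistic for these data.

A dihybrid F₂ with independent assortment and complete dominance at both loci gives a 9:3:3:1 phenotypic ratio.
Under the 9:3:3:1 hypothesis (Σ ratio = 16, N = 289):
  axial-flowered inflated-pod: 289 × 9/16 = 162.5625
  axial-flowered constricted-pod: 289 × 3/16 = 54.1875
  terminal-flowered inflated-pod: 289 × 3/16 = 54.1875
  terminal-flowered constricted-pod: 289 × 1/16 = 18.0625
χ² = Σ (O − E)² / E
  axial-flowered inflated-pod: (176 − 162.5625)² / 162.5625 = 1.1108
  axial-flowered constricted-pod: (66 − 54.1875)² / 54.1875 = 2.5750
  terminal-flowered inflated-pod: (33 − 54.1875)² / 54.1875 = 8.2844
  terminal-flowered constricted-pod: (14 − 18.0625)² / 18.0625 = 0.9137
χ² = 1.1108 + 2.5750 + 8.2844 + 0.9137 = 12.8839 ≈ 12.884

12.884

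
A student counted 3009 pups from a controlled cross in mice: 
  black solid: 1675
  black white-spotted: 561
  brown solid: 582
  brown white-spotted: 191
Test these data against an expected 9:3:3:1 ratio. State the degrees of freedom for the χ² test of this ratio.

A goodness-of-fit test with 4 phenotype classes has df = 4 − 1 = 3.

3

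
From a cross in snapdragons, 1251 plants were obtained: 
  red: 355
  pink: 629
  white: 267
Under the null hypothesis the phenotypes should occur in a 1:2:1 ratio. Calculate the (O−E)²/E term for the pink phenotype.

0.020

Total ratio parts = 4. Expected numbers out of 1251:
  red: 1251 × 1/4 = 312.75
  pink: 1251 × 2/4 = 625.5
  white: 1251 × 1/4 = 312.75
Contribution of pink: (629 − 625.5)² / 625.5 = 0.0196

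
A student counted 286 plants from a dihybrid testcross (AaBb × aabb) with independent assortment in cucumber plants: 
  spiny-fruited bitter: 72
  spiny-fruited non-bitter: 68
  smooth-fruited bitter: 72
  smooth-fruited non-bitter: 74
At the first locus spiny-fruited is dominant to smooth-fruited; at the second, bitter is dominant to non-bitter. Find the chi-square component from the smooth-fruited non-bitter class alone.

A dihybrid testcross with independent assortment gives a 1:1:1:1 ratio.
Under the 1:1:1:1 hypothesis (Σ ratio = 4, N = 286):
  spiny-fruited bitter: 286 × 1/4 = 71.5
  spiny-fruited non-bitter: 286 × 1/4 = 71.5
  smooth-fruited bitter: 286 × 1/4 = 71.5
  smooth-fruited non-bitter: 286 × 1/4 = 71.5
Contribution of smooth-fruited non-bitter: (74 − 71.5)² / 71.5 = 0.0874

0.087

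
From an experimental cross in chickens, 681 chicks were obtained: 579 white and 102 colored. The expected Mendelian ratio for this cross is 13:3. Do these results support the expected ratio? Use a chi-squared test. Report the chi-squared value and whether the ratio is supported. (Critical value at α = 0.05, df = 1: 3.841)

Total ratio parts = 16. Expected numbers out of 681:
  white: 681 × 13/16 = 553.3125
  colored: 681 × 3/16 = 127.6875
χ² = Σ (O − E)² / E
  white: (579 − 553.3125)² / 553.3125 = 1.1925
  colored: (102 − 127.6875)² / 127.6875 = 5.1677
χ² = 1.1925 + 5.1677 = 6.3602 ≈ 6.360
Degrees of freedom = 2 − 1 = 1; critical value at α = 0.05 is 3.841.
Since 6.360 > 3.841, we reject the null hypothesis — the data do not fit the 13:3 ratio.

6.360; not consistent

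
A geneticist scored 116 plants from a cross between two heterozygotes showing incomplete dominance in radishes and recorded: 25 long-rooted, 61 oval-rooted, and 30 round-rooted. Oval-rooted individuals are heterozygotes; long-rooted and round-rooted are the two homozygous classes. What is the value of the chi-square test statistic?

With incomplete dominance, a heterozygote × heterozygote cross gives a 1:2:1 phenotypic ratio.
Total ratio parts = 4. Expected numbers out of 116:
  long-rooted: 116 × 1/4 = 29
  oval-rooted: 116 × 2/4 = 58
  round-rooted: 116 × 1/4 = 29
χ² = Σ (O − E)² / E
  long-rooted: (25 − 29)² / 29 = 0.5517
  oval-rooted: (61 − 58)² / 58 = 0.1552
  round-rooted: (30 − 29)² / 29 = 0.0345
χ² = 0.5517 + 0.1552 + 0.0345 = 0.7414 ≈ 0.741

0.741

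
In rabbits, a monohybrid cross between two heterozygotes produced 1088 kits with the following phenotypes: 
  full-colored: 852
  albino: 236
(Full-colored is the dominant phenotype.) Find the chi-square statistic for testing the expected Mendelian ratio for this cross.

6.353

For a monohybrid cross between heterozygotes with complete dominance, the expected phenotypic ratio is 3:1.
Total ratio parts = 4. Expected numbers out of 1088:
  full-colored: 1088 × 3/4 = 816
  albino: 1088 × 1/4 = 272
χ² = Σ (O − E)² / E
  full-colored: (852 − 816)² / 816 = 1.5882
  albino: (236 − 272)² / 272 = 4.7647
χ² = 1.5882 + 4.7647 = 6.3529 ≈ 6.353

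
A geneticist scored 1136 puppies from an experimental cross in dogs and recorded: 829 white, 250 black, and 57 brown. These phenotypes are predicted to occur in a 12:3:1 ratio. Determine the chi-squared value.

Total ratio parts = 16. Expected numbers out of 1136:
  white: 1136 × 12/16 = 852
  black: 1136 × 3/16 = 213
  brown: 1136 × 1/16 = 71
χ² = Σ (O − E)² / E
  white: (829 − 852)² / 852 = 0.6209
  black: (250 − 213)² / 213 = 6.4272
  brown: (57 − 71)² / 71 = 2.7606
χ² = 0.6209 + 6.4272 + 2.7606 = 9.8087 ≈ 9.809

9.809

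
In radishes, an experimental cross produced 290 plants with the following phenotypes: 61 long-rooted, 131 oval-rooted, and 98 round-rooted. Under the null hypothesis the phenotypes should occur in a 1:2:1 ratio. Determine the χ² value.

Total ratio parts = 4. Expected numbers out of 290:
  long-rooted: 290 × 1/4 = 72.5
  oval-rooted: 290 × 2/4 = 145
  round-rooted: 290 × 1/4 = 72.5
χ² = Σ (O − E)² / E
  long-rooted: (61 − 72.5)² / 72.5 = 1.8241
  oval-rooted: (131 − 145)² / 145 = 1.3517
  round-rooted: (98 − 72.5)² / 72.5 = 8.9690
χ² = 1.8241 + 1.3517 + 8.9690 = 12.1448 ≈ 12.145

12.145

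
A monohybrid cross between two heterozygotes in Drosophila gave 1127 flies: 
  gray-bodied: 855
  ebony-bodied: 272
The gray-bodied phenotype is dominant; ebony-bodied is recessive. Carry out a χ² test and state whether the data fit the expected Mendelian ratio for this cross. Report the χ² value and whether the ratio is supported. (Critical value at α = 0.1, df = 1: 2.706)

For a monohybrid cross between heterozygotes with complete dominance, the expected phenotypic ratio is 3:1.
Expected counts for N = 1127 under a 3:1 ratio (total parts = 4):
  gray-bodied: 1127 × 3/4 = 845.25
  ebony-bodied: 1127 × 1/4 = 281.75
χ² = Σ (O − E)² / E
  gray-bodied: (855 − 845.25)² / 845.25 = 0.1125
  ebony-bodied: (272 − 281.75)² / 281.75 = 0.3374
χ² = 0.1125 + 0.3374 = 0.4499 ≈ 0.450
Degrees of freedom = 2 − 1 = 1; critical value at α = 0.1 is 2.706.
Since 0.450 < 2.706, we fail to reject the null hypothesis — the data are consistent with the 3:1 ratio.

0.450; consistent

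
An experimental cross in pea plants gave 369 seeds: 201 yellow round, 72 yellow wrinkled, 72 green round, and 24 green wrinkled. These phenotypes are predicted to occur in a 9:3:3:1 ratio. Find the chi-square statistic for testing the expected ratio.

0.474

The 9:3:3:1 ratio has 16 parts, so with N = 369 the expected counts are:
  yellow round: 369 × 9/16 = 207.5625
  yellow wrinkled: 369 × 3/16 = 69.1875
  green round: 369 × 3/16 = 69.1875
  green wrinkled: 369 × 1/16 = 23.0625
χ² = Σ (O − E)² / E
  yellow round: (201 − 207.5625)² / 207.5625 = 0.2075
  yellow wrinkled: (72 − 69.1875)² / 69.1875 = 0.1143
  green round: (72 − 69.1875)² / 69.1875 = 0.1143
  green wrinkled: (24 − 23.0625)² / 23.0625 = 0.0381
χ² = 0.2075 + 0.1143 + 0.1143 + 0.0381 = 0.4742 ≈ 0.474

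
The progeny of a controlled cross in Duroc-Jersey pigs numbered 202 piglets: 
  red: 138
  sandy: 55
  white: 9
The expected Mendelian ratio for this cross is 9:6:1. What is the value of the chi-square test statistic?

11.954

The 9:6:1 ratio has 16 parts, so with N = 202 the expected counts are:
  red: 202 × 9/16 = 113.625
  sandy: 202 × 6/16 = 75.75
  white: 202 × 1/16 = 12.625
χ² = Σ (O − E)² / E
  red: (138 − 113.625)² / 113.625 = 5.2290
  sandy: (55 − 75.75)² / 75.75 = 5.6840
  white: (9 − 12.625)² / 12.625 = 1.0408
χ² = 5.2290 + 5.6840 + 1.0408 = 11.9538 ≈ 11.954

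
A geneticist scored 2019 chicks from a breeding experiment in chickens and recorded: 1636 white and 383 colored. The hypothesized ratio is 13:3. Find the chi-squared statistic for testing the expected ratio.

Total ratio parts = 16. Expected numbers out of 2019:
  white: 2019 × 13/16 = 1640.4375
  colored: 2019 × 3/16 = 378.5625
χ² = Σ (O − E)² / E
  white: (1636 − 1640.4375)² / 1640.4375 = 0.0120
  colored: (383 − 378.5625)² / 378.5625 = 0.0520
χ² = 0.0120 + 0.0520 = 0.064

0.064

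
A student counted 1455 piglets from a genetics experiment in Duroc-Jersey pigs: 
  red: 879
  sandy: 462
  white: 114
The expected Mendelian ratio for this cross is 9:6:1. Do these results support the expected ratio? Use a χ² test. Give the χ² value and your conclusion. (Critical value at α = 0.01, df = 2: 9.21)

23.147; not consistent

Total ratio parts = 16. Expected numbers out of 1455:
  red: 1455 × 9/16 = 818.4375
  sandy: 1455 × 6/16 = 545.625
  white: 1455 × 1/16 = 90.9375
χ² = Σ (O − E)² / E
  red: (879 − 818.4375)² / 818.4375 = 4.4815
  sandy: (462 − 545.625)² / 545.625 = 12.8168
  white: (114 − 90.9375)² / 90.9375 = 5.8488
χ² = 4.4815 + 12.8168 + 5.8488 = 23.1471 ≈ 23.147
Degrees of freedom = 3 − 1 = 2; critical value at α = 0.01 is 9.21.
Since 23.147 > 9.21, we reject the null hypothesis — the data do not fit the 9:6:1 ratio.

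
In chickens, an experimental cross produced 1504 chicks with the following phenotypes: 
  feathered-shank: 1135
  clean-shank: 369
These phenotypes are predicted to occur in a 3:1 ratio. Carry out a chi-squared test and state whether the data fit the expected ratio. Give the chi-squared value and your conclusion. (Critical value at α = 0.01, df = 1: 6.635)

0.174; consistent

Under the 3:1 hypothesis (Σ ratio = 4, N = 1504):
  feathered-shank: 1504 × 3/4 = 1128
  clean-shank: 1504 × 1/4 = 376
χ² = Σ (O − E)² / E
  feathered-shank: (1135 − 1128)² / 1128 = 0.0434
  clean-shank: (369 − 376)² / 376 = 0.1303
χ² = 0.0434 + 0.1303 = 0.1737 ≈ 0.174
Degrees of freedom = 2 − 1 = 1; critical value at α = 0.01 is 6.635.
Since 0.174 < 6.635, we fail to reject the null hypothesis — the data are consistent with the 3:1 ratio.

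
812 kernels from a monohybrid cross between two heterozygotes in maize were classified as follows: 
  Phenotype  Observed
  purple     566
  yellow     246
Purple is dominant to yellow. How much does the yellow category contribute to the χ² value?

9.108

For a monohybrid cross between heterozygotes with complete dominance, the expected phenotypic ratio is 3:1.
The 3:1 ratio has 4 parts, so with N = 812 the expected counts are:
  purple: 812 × 3/4 = 609
  yellow: 812 × 1/4 = 203
Contribution of yellow: (246 − 203)² / 203 = 9.1084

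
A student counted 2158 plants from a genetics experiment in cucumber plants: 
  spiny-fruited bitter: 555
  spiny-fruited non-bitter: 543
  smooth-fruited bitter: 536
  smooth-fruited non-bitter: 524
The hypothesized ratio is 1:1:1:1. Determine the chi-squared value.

0.936

The 1:1:1:1 ratio has 4 parts, so with N = 2158 the expected counts are:
  spiny-fruited bitter: 2158 × 1/4 = 539.5
  spiny-fruited non-bitter: 2158 × 1/4 = 539.5
  smooth-fruited bitter: 2158 × 1/4 = 539.5
  smooth-fruited non-bitter: 2158 × 1/4 = 539.5
χ² = Σ (O − E)² / E
  spiny-fruited bitter: (555 − 539.5)² / 539.5 = 0.4453
  spiny-fruited non-bitter: (543 − 539.5)² / 539.5 = 0.0227
  smooth-fruited bitter: (536 − 539.5)² / 539.5 = 0.0227
  smooth-fruited non-bitter: (524 − 539.5)² / 539.5 = 0.4453
χ² = 0.4453 + 0.0227 + 0.0227 + 0.4453 = 0.936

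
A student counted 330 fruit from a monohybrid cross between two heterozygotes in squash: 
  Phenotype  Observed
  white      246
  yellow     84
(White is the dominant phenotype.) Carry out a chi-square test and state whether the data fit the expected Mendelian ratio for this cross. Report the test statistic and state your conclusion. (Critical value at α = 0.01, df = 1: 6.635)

0.036; consistent

For a monohybrid cross between heterozygotes with complete dominance, the expected phenotypic ratio is 3:1.
The 3:1 ratio has 4 parts, so with N = 330 the expected counts are:
  white: 330 × 3/4 = 247.5
  yellow: 330 × 1/4 = 82.5
χ² = Σ (O − E)² / E
  white: (246 − 247.5)² / 247.5 = 0.0091
  yellow: (84 − 82.5)² / 82.5 = 0.0273
χ² = 0.0091 + 0.0273 = 0.0364 ≈ 0.036
Degrees of freedom = 2 − 1 = 1; critical value at α = 0.01 is 6.635.
Since 0.036 < 6.635, we fail to reject the null hypothesis — the data are consistent with the 3:1 ratio.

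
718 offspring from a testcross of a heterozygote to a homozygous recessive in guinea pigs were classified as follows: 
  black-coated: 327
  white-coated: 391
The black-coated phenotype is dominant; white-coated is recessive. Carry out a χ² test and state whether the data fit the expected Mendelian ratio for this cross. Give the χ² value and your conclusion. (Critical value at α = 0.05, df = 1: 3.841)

A testcross of a heterozygote (Aa × aa) gives a 1:1 phenotypic ratio.
The 1:1 ratio has 2 parts, so with N = 718 the expected counts are:
  black-coated: 718 × 1/2 = 359
  white-coated: 718 × 1/2 = 359
χ² = Σ (O − E)² / E
  black-coated: (327 − 359)² / 359 = 2.8524
  white-coated: (391 − 359)² / 359 = 2.8524
χ² = 2.8524 + 2.8524 = 5.7048 ≈ 5.705
Degrees of freedom = 2 − 1 = 1; critical value at α = 0.05 is 3.841.
Since 5.705 > 3.841, we reject the null hypothesis — the data do not fit the 1:1 ratio.

5.705; not consistent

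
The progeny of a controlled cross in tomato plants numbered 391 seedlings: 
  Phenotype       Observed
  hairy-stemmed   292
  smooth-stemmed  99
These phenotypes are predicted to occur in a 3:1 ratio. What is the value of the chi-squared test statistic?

Total ratio parts = 4. Expected numbers out of 391:
  hairy-stemmed: 391 × 3/4 = 293.25
  smooth-stemmed: 391 × 1/4 = 97.75
χ² = Σ (O − E)² / E
  hairy-stemmed: (292 − 293.25)² / 293.25 = 0.0053
  smooth-stemmed: (99 − 97.75)² / 97.75 = 0.0160
χ² = 0.0053 + 0.0160 = 0.0213 ≈ 0.021

0.021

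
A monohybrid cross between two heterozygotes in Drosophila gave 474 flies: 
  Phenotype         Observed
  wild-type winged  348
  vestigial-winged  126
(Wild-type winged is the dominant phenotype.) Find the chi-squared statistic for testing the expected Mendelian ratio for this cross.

For a monohybrid cross between heterozygotes with complete dominance, the expected phenotypic ratio is 3:1.
The 3:1 ratio has 4 parts, so with N = 474 the expected counts are:
  wild-type winged: 474 × 3/4 = 355.5
  vestigial-winged: 474 × 1/4 = 118.5
χ² = Σ (O − E)² / E
  wild-type winged: (348 − 355.5)² / 355.5 = 0.1582
  vestigial-winged: (126 − 118.5)² / 118.5 = 0.4747
χ² = 0.1582 + 0.4747 = 0.6329 ≈ 0.633

0.633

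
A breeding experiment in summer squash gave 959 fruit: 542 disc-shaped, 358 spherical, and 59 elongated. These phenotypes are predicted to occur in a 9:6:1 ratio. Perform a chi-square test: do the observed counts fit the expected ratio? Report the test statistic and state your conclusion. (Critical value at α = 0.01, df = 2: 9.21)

Under the 9:6:1 hypothesis (Σ ratio = 16, N = 959):
  disc-shaped: 959 × 9/16 = 539.4375
  spherical: 959 × 6/16 = 359.625
  elongated: 959 × 1/16 = 59.9375
χ² = Σ (O − E)² / E
  disc-shaped: (542 − 539.4375)² / 539.4375 = 0.0122
  spherical: (358 − 359.625)² / 359.625 = 0.0073
  elongated: (59 − 59.9375)² / 59.9375 = 0.0147
χ² = 0.0122 + 0.0073 + 0.0147 = 0.0342 ≈ 0.034
Degrees of freedom = 3 − 1 = 2; critical value at α = 0.01 is 9.21.
Since 0.034 < 9.21, we fail to reject the null hypothesis — the data are consistent with the 9:6:1 ratio.

0.034; consistent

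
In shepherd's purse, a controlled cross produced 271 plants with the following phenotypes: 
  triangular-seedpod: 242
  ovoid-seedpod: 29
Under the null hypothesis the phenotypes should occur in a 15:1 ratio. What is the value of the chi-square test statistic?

The 15:1 ratio has 16 parts, so with N = 271 the expected counts are:
  triangular-seedpod: 271 × 15/16 = 254.0625
  ovoid-seedpod: 271 × 1/16 = 16.9375
χ² = Σ (O − E)² / E
  triangular-seedpod: (242 − 254.0625)² / 254.0625 = 0.5727
  ovoid-seedpod: (29 − 16.9375)² / 16.9375 = 8.5906
χ² = 0.5727 + 8.5906 = 9.1633 ≈ 9.163

9.163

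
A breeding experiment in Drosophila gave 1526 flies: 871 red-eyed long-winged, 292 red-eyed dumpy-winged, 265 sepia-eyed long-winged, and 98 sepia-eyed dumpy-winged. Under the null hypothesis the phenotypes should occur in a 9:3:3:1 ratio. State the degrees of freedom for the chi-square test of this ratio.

3

A goodness-of-fit test with 4 phenotype classes has df = 4 − 1 = 3.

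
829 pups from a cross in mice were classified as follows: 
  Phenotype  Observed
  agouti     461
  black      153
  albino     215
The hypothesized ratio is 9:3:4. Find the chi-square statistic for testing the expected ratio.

0.389

Expected counts for N = 829 under a 9:3:4 ratio (total parts = 16):
  agouti: 829 × 9/16 = 466.3125
  black: 829 × 3/16 = 155.4375
  albino: 829 × 4/16 = 207.25
χ² = Σ (O − E)² / E
  agouti: (461 − 466.3125)² / 466.3125 = 0.0605
  black: (153 − 155.4375)² / 155.4375 = 0.0382
  albino: (215 − 207.25)² / 207.25 = 0.2898
χ² = 0.0605 + 0.0382 + 0.2898 = 0.3885 ≈ 0.389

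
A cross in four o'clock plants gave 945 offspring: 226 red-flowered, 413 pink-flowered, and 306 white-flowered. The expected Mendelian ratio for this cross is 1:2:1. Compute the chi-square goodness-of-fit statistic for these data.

28.530

Total ratio parts = 4. Expected numbers out of 945:
  red-flowered: 945 × 1/4 = 236.25
  pink-flowered: 945 × 2/4 = 472.5
  white-flowered: 945 × 1/4 = 236.25
χ² = Σ (O − E)² / E
  red-flowered: (226 − 236.25)² / 236.25 = 0.4447
  pink-flowered: (413 − 472.5)² / 472.5 = 7.4926
  white-flowered: (306 − 236.25)² / 236.25 = 20.5929
χ² = 0.4447 + 7.4926 + 20.5929 = 28.5302 ≈ 28.530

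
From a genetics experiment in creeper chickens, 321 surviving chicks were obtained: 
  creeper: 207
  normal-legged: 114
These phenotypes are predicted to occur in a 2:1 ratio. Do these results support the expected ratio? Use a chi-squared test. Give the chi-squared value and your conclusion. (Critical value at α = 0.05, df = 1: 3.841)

The 2:1 ratio has 3 parts, so with N = 321 the expected counts are:
  creeper: 321 × 2/3 = 214
  normal-legged: 321 × 1/3 = 107
χ² = Σ (O − E)² / E
  creeper: (207 − 214)² / 214 = 0.2290
  normal-legged: (114 − 107)² / 107 = 0.4579
χ² = 0.2290 + 0.4579 = 0.6869 ≈ 0.687
Degrees of freedom = 2 − 1 = 1; critical value at α = 0.05 is 3.841.
Since 0.687 < 3.841, we fail to reject the null hypothesis — the data are consistent with the 2:1 ratio.

0.687; consistent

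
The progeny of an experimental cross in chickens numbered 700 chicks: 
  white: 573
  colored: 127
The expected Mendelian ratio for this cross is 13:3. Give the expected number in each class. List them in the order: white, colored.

Total ratio parts = 16. Expected numbers out of 700:
  white: 700 × 13/16 = 568.75
  colored: 700 × 3/16 = 131.25

568.75, 131.25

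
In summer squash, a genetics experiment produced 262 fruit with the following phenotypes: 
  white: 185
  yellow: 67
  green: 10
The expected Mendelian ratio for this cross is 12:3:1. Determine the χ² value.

9.659

The 12:3:1 ratio has 16 parts, so with N = 262 the expected counts are:
  white: 262 × 12/16 = 196.5
  yellow: 262 × 3/16 = 49.125
  green: 262 × 1/16 = 16.375
χ² = Σ (O − E)² / E
  white: (185 − 196.5)² / 196.5 = 0.6730
  yellow: (67 − 49.125)² / 49.125 = 6.5041
  green: (10 − 16.375)² / 16.375 = 2.4819
χ² = 0.6730 + 6.5041 + 2.4819 = 9.659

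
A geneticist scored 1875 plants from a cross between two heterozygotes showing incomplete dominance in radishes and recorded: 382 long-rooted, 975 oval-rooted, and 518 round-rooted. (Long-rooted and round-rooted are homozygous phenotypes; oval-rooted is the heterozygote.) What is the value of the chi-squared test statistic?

22.729

With incomplete dominance, a heterozygote × heterozygote cross gives a 1:2:1 phenotypic ratio.
Expected counts for N = 1875 under a 1:2:1 ratio (total parts = 4):
  long-rooted: 1875 × 1/4 = 468.75
  oval-rooted: 1875 × 2/4 = 937.5
  round-rooted: 1875 × 1/4 = 468.75
χ² = Σ (O − E)² / E
  long-rooted: (382 − 468.75)² / 468.75 = 16.0545
  oval-rooted: (975 − 937.5)² / 937.5 = 1.5000
  round-rooted: (518 − 468.75)² / 468.75 = 5.1745
χ² = 16.0545 + 1.5000 + 5.1745 = 22.729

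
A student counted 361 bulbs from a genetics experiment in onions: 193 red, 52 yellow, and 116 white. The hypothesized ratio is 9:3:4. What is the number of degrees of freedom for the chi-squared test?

A goodness-of-fit test with 3 phenotype classes has df = 3 − 1 = 2.

2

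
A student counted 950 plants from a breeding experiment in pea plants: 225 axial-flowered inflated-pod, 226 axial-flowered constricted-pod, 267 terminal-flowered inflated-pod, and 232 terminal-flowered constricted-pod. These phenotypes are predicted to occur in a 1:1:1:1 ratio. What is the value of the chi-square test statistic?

The 1:1:1:1 ratio has 4 parts, so with N = 950 the expected counts are:
  axial-flowered inflated-pod: 950 × 1/4 = 237.5
  axial-flowered constricted-pod: 950 × 1/4 = 237.5
  terminal-flowered inflated-pod: 950 × 1/4 = 237.5
  terminal-flowered constricted-pod: 950 × 1/4 = 237.5
χ² = Σ (O − E)² / E
  axial-flowered inflated-pod: (225 − 237.5)² / 237.5 = 0.6579
  axial-flowered constricted-pod: (226 − 237.5)² / 237.5 = 0.5568
  terminal-flowered inflated-pod: (267 − 237.5)² / 237.5 = 3.6642
  terminal-flowered constricted-pod: (232 − 237.5)² / 237.5 = 0.1274
χ² = 0.6579 + 0.5568 + 3.6642 + 0.1274 = 5.0063 ≈ 5.006

5.006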